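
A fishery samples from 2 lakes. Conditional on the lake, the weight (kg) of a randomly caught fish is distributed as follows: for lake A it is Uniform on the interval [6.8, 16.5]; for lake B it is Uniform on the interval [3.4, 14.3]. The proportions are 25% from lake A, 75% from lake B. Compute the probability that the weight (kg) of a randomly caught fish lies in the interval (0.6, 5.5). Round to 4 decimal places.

0.1445

Conditional on each lake, P(0.6 < X < 5.5): A: 0; B: 0.192661.
By total probability, P(0.6 < X < 5.5) = 0.25·0 + 0.75·0.192661 = 0.144495.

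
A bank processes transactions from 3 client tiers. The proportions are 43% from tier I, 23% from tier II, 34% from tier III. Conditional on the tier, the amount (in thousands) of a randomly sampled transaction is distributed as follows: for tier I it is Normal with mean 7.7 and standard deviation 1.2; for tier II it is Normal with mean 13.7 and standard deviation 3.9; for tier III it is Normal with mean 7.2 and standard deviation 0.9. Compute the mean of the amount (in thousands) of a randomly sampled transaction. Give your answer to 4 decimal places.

8.9100

Component means — I: 7.7; II: 13.7; III: 7.2.
E[X] = 0.43·7.7 + 0.23·13.7 + 0.34·7.2 = 8.91.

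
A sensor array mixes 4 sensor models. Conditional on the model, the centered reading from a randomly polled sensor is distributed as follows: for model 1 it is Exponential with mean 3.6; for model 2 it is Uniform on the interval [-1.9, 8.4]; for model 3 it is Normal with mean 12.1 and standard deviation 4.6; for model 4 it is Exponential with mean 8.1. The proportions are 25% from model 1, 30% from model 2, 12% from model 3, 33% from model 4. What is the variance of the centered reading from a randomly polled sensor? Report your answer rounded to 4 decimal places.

39.7120

Per component, 1: μ=3.6, E[X²]=25.92; 2: μ=3.25, E[X²]=19.4033; 3: μ=12.1, E[X²]=167.57; 4: μ=8.1, E[X²]=131.22.
E[X] = 0.25·3.6 + 0.3·3.25 + 0.12·12.1 + 0.33·8.1 = 6.
E[X²] = 0.25·25.92 + 0.3·19.4033 + 0.12·167.57 + 0.33·131.22 = 75.712.
Var(X) = E[X²] − (E[X])² = 75.712 − 36 = 39.712.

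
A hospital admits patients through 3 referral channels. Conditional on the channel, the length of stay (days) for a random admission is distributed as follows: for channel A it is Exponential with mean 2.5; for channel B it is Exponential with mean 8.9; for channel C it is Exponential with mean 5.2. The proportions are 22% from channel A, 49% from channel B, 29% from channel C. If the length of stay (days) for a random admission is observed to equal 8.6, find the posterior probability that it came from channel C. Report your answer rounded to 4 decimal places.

0.3098

Likelihoods f(8.6 | ·): A: 0.0128259; B: 0.0427518; C: 0.0367909.
Posterior ∝ prior × likelihood. Numerator for C: 0.29·0.0367909 = 0.0106694.
Normalizing constant: 0.22·0.0128259 + 0.49·0.0427518 + 0.29·0.0367909 = 0.0344394.
P(C | observation) = 0.0106694 / 0.0344394 = 0.309801.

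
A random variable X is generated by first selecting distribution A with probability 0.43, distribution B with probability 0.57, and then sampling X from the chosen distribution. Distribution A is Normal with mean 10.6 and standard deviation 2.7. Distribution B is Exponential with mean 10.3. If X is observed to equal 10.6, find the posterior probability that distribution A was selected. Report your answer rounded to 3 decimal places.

0.763

Likelihoods f(10.6 | ·): A: 0.147756; B: 0.0346912.
Posterior ∝ prior × likelihood. Numerator for A: 0.43·0.147756 = 0.0635353.
Normalizing constant: 0.43·0.147756 + 0.57·0.0346912 = 0.0833092.
P(A | observation) = 0.0635353 / 0.0833092 = 0.762644.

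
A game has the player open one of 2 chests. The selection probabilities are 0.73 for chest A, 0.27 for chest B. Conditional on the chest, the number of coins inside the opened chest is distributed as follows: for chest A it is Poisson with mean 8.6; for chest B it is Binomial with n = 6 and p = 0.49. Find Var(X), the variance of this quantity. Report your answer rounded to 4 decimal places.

12.9971

Per component, A: μ=8.6, E[X²]=82.56; B: μ=2.94, E[X²]=10.143.
E[X] = 0.73·8.6 + 0.27·2.94 = 7.0718.
E[X²] = 0.73·82.56 + 0.27·10.143 = 63.0074.
Var(X) = E[X²] − (E[X])² = 63.0074 − 50.0104 = 12.9971.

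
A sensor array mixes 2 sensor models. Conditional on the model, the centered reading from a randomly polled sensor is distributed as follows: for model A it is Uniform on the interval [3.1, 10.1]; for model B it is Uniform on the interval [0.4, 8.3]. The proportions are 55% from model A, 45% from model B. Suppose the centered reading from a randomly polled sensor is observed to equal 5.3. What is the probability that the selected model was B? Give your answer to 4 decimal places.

Likelihoods f(5.3 | ·): A: 0.142857; B: 0.126582.
Posterior ∝ prior × likelihood. Numerator for B: 0.45·0.126582 = 0.056962.
Normalizing constant: 0.55·0.142857 + 0.45·0.126582 = 0.135533.
P(B | observation) = 0.056962 / 0.135533 = 0.42028.

0.4203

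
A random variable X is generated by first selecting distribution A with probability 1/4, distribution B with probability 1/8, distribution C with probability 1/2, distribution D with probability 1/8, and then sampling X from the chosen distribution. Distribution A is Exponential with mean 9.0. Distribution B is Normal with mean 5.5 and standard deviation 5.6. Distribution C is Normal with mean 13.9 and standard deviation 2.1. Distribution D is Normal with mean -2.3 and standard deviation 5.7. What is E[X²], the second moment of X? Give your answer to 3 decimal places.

151.734

For each component E[X²] = Var + (mean)², giving A: 162; B: 61.61; C: 197.62; D: 37.78.
Overall E[X²] = 0.25·162 + 0.125·61.61 + 0.5·197.62 + 0.125·37.78 = 151.734.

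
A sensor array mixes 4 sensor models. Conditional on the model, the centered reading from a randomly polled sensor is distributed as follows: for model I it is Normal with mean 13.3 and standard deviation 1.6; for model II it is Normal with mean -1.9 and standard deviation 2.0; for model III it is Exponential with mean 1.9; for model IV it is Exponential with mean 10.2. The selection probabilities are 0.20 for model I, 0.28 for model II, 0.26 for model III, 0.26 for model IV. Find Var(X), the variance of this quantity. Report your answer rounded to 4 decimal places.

66.1837

Per component, I: μ=13.3, E[X²]=179.45; II: μ=-1.9, E[X²]=7.61; III: μ=1.9, E[X²]=7.22; IV: μ=10.2, E[X²]=208.08.
E[X] = 0.2·13.3 + 0.28·-1.9 + 0.26·1.9 + 0.26·10.2 = 5.274.
E[X²] = 0.2·179.45 + 0.28·7.61 + 0.26·7.22 + 0.26·208.08 = 93.9988.
Var(X) = E[X²] − (E[X])² = 93.9988 − 27.8151 = 66.1837.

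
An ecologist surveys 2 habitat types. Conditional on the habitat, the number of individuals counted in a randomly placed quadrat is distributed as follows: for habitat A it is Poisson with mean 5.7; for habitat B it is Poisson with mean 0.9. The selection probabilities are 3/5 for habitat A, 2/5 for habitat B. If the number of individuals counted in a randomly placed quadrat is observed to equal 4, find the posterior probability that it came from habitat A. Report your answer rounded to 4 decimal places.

0.9521

Likelihoods P(X=4 | ·): A: 0.147167; B: 0.0111146.
Posterior ∝ prior × likelihood. Numerator for A: 0.6·0.147167 = 0.0883.
Normalizing constant: 0.6·0.147167 + 0.4·0.0111146 = 0.0927459.
P(A | observation) = 0.0883 / 0.0927459 = 0.952064.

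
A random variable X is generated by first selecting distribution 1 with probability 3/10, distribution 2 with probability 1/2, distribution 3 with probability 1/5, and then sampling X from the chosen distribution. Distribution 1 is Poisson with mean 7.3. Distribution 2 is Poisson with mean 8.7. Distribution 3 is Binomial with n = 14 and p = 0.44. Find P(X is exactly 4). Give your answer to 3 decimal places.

Conditional on each component, P(X = 4): 1: 0.0799338; 2: 0.0397653; 3: 0.113795.
By total probability, P(X = 4) = 0.3·0.0799338 + 0.5·0.0397653 + 0.2·0.113795 = 0.0666219.

0.067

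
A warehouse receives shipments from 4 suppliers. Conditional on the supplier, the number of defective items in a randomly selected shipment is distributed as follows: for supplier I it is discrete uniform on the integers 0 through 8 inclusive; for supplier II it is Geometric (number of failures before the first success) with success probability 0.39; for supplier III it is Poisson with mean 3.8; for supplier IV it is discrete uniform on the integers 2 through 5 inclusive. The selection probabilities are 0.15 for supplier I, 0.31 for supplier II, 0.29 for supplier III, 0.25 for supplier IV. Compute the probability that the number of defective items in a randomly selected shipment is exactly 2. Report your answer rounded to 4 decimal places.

0.1710

Conditional on each supplier, P(X = 2): I: 0.111111; II: 0.145119; III: 0.161517; IV: 0.25.
By total probability, P(X = 2) = 0.15·0.111111 + 0.31·0.145119 + 0.29·0.161517 + 0.25·0.25 = 0.170993.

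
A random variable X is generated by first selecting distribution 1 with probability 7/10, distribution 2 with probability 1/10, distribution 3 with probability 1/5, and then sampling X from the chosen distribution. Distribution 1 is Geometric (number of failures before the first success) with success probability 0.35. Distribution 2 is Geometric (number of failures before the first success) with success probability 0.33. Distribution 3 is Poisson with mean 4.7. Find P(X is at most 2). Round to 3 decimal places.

Conditional on each component, P(X ≤ 2): 1: 0.725375; 2: 0.699237; 3: 0.1523.
By total probability, P(X ≤ 2) = 0.7·0.725375 + 0.1·0.699237 + 0.2·0.1523 = 0.608146.

0.608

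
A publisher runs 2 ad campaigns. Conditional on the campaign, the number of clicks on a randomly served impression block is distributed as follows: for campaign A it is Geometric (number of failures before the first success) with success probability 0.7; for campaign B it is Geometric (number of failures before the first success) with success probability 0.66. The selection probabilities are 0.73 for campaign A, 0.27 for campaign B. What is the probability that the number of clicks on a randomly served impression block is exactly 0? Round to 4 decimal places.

Conditional on each campaign, P(X = 0): A: 0.7; B: 0.66.
By total probability, P(X = 0) = 0.73·0.7 + 0.27·0.66 = 0.6892.

0.6892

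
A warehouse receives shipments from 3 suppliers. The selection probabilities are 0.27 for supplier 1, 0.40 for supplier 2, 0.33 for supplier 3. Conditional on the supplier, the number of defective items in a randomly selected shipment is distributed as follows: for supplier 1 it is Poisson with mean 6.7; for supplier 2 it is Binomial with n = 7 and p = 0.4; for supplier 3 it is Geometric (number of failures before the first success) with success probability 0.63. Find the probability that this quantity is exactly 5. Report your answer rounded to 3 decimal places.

0.070

Conditional on each supplier, P(X = 5): 1: 0.13849; 2: 0.0774144; 3: 0.00436867.
By total probability, P(X = 5) = 0.27·0.13849 + 0.4·0.0774144 + 0.33·0.00436867 = 0.0697998.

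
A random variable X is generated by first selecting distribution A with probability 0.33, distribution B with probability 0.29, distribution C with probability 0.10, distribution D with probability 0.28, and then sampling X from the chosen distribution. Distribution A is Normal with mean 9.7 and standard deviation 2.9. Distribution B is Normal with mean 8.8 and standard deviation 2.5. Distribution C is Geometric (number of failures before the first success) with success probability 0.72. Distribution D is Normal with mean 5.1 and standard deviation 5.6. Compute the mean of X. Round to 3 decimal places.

Component means — A: 9.7; B: 8.8; C: 0.388889; D: 5.1.
E[X] = 0.33·9.7 + 0.29·8.8 + 0.1·0.388889 + 0.28·5.1 = 7.21989.

7.220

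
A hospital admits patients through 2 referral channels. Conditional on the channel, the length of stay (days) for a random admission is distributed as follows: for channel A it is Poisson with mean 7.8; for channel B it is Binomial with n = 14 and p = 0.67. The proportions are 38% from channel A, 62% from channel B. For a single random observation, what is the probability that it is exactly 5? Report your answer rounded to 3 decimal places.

0.045

Conditional on each channel, P(X = 5): A: 0.0985814; B: 0.0125448.
By total probability, P(X = 5) = 0.38·0.0985814 + 0.62·0.0125448 = 0.0452387.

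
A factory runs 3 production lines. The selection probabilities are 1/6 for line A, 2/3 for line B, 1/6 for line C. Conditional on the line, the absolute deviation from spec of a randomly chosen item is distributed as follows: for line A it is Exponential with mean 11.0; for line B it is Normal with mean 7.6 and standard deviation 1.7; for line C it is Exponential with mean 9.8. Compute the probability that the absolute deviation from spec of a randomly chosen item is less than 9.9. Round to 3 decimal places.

Conditional on each line, P(X < 9.9): A: 0.59343; B: 0.911963; C: 0.635855.
By total probability, P(X < 9.9) = 0.166667·0.59343 + 0.666667·0.911963 + 0.166667·0.635855 = 0.812856.

0.813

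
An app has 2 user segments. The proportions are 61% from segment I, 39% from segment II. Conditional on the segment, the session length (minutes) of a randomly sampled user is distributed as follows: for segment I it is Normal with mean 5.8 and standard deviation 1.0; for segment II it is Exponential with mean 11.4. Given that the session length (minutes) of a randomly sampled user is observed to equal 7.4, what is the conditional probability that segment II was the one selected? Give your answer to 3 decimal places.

Likelihoods f(7.4 | ·): I: 0.110921; II: 0.0458337.
Posterior ∝ prior × likelihood. Numerator for II: 0.39·0.0458337 = 0.0178751.
Normalizing constant: 0.61·0.110921 + 0.39·0.0458337 = 0.0855368.
P(II | observation) = 0.0178751 / 0.0855368 = 0.208976.

0.209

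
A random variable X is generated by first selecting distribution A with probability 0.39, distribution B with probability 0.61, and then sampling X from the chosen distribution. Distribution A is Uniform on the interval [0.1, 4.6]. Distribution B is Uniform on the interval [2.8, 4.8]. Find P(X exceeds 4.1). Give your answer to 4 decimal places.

0.2568

Conditional on each component, P(X > 4.1): A: 0.111111; B: 0.35.
By total probability, P(X > 4.1) = 0.39·0.111111 + 0.61·0.35 = 0.256833.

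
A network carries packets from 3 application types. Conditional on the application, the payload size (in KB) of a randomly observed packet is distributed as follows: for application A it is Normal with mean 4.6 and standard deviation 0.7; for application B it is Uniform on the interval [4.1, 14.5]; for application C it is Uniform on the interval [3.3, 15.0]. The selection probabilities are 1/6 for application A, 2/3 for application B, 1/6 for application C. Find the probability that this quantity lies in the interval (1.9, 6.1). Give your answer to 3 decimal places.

0.332

Conditional on each application, P(1.9 < X < 6.1): A: 0.98388; B: 0.192308; C: 0.239316.
By total probability, P(1.9 < X < 6.1) = 0.166667·0.98388 + 0.666667·0.192308 + 0.166667·0.239316 = 0.332071.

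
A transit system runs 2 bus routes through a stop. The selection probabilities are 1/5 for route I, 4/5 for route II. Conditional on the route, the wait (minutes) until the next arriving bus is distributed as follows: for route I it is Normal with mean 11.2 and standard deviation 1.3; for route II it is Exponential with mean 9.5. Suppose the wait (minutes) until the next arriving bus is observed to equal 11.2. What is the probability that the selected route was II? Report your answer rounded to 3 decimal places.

0.297

Likelihoods f(11.2 | ·): I: 0.306879; II: 0.0323792.
Posterior ∝ prior × likelihood. Numerator for II: 0.8·0.0323792 = 0.0259034.
Normalizing constant: 0.2·0.306879 + 0.8·0.0323792 = 0.0872791.
P(II | observation) = 0.0259034 / 0.0872791 = 0.296788.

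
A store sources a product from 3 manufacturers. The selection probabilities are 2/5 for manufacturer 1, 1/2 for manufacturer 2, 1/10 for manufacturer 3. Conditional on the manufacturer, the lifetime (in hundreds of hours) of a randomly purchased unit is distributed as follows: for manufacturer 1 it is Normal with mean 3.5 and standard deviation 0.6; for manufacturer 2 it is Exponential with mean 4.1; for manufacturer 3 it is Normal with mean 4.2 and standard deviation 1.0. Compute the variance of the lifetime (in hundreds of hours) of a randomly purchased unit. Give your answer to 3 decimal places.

Per component, 1: μ=3.5, E[X²]=12.61; 2: μ=4.1, E[X²]=33.62; 3: μ=4.2, E[X²]=18.64.
E[X] = 0.4·3.5 + 0.5·4.1 + 0.1·4.2 = 3.87.
E[X²] = 0.4·12.61 + 0.5·33.62 + 0.1·18.64 = 23.718.
Var(X) = E[X²] − (E[X])² = 23.718 − 14.9769 = 8.7411.

8.741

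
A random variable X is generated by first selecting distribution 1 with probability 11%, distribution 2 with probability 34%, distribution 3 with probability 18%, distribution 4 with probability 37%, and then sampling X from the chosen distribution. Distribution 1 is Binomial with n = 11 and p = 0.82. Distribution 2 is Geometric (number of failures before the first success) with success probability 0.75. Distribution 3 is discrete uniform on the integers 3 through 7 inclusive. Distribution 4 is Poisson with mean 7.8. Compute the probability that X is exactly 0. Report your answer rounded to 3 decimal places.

Conditional on each component, P(X = 0): 1: 6.42684e-09; 2: 0.75; 3: 0; 4: 0.000409735.
By total probability, P(X = 0) = 0.11·6.42684e-09 + 0.34·0.75 + 0.18·0 + 0.37·0.000409735 = 0.255152.

0.255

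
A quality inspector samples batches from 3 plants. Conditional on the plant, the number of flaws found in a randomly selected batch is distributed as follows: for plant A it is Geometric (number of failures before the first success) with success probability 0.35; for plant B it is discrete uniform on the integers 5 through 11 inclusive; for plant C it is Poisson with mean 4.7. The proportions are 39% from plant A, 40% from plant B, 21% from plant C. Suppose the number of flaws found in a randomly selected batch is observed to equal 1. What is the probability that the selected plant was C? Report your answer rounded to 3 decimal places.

Likelihoods P(X=1 | ·): A: 0.2275; B: 0; C: 0.0427478.
Posterior ∝ prior × likelihood. Numerator for C: 0.21·0.0427478 = 0.00897704.
Normalizing constant: 0.39·0.2275 + 0.4·0 + 0.21·0.0427478 = 0.097702.
P(C | observation) = 0.00897704 / 0.097702 = 0.0918818.

0.092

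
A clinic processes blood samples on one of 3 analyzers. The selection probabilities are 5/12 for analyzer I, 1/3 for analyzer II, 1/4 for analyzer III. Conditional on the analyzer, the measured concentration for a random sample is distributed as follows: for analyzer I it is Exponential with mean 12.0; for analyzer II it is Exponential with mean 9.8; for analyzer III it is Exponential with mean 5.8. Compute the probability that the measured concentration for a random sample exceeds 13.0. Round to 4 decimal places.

0.2561

Conditional on each analyzer, P(X > 13.0): I: 0.338465; II: 0.265396; III: 0.106312.
By total probability, P(X > 13.0) = 0.416667·0.338465 + 0.333333·0.265396 + 0.25·0.106312 = 0.256071.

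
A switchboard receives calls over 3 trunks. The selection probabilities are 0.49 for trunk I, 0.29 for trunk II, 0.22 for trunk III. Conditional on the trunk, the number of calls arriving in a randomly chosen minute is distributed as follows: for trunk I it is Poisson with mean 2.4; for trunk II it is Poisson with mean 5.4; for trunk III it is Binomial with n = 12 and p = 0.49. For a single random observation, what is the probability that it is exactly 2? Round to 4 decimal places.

Conditional on each trunk, P(X = 2): I: 0.261268; II: 0.0658518; III: 0.0188642.
By total probability, P(X = 2) = 0.49·0.261268 + 0.29·0.0658518 + 0.22·0.0188642 = 0.151268.

0.1513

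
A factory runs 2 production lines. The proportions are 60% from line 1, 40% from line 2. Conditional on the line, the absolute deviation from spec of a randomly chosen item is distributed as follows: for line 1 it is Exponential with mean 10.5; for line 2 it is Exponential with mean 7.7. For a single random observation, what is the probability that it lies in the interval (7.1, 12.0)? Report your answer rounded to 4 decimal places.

Conditional on each line, P(7.1 < X < 12.0): 1: 0.189644; 2: 0.187228.
By total probability, P(7.1 < X < 12.0) = 0.6·0.189644 + 0.4·0.187228 = 0.188678.

0.1887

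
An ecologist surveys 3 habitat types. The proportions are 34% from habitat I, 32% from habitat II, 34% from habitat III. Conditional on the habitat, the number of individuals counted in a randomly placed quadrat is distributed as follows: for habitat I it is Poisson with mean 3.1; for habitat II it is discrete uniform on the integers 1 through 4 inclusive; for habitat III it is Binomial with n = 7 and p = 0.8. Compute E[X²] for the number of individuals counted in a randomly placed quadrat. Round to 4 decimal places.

17.7646

For each component E[X²] = Var + (mean)², giving I: 12.71; II: 7.5; III: 32.48.
Overall E[X²] = 0.34·12.71 + 0.32·7.5 + 0.34·32.48 = 17.7646.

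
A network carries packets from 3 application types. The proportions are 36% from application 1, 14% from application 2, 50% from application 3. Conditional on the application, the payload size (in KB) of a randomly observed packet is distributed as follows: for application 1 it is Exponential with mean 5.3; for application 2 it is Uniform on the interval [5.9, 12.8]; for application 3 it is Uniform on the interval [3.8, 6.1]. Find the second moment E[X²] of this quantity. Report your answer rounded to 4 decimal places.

For each component E[X²] = Var + (mean)², giving 1: 56.18; 2: 91.39; 3: 24.9433.
Overall E[X²] = 0.36·56.18 + 0.14·91.39 + 0.5·24.9433 = 45.4911.

45.4911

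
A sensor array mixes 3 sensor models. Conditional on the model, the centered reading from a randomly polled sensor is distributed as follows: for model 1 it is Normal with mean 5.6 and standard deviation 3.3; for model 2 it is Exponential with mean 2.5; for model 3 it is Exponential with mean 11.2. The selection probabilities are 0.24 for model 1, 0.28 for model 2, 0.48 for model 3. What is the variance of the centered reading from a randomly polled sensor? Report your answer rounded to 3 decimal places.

Per component, 1: μ=5.6, E[X²]=42.25; 2: μ=2.5, E[X²]=12.5; 3: μ=11.2, E[X²]=250.88.
E[X] = 0.24·5.6 + 0.28·2.5 + 0.48·11.2 = 7.42.
E[X²] = 0.24·42.25 + 0.28·12.5 + 0.48·250.88 = 134.062.
Var(X) = E[X²] − (E[X])² = 134.062 − 55.0564 = 79.006.

79.006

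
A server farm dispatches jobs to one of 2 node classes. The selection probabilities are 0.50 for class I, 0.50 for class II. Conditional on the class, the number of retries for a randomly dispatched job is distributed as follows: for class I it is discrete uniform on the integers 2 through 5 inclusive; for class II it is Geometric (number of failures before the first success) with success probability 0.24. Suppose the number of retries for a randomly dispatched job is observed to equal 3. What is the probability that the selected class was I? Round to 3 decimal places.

Likelihoods P(X=3 | ·): I: 0.25; II: 0.105354.
Posterior ∝ prior × likelihood. Numerator for I: 0.5·0.25 = 0.125.
Normalizing constant: 0.5·0.25 + 0.5·0.105354 = 0.177677.
P(I | observation) = 0.125 / 0.177677 = 0.703523.

0.704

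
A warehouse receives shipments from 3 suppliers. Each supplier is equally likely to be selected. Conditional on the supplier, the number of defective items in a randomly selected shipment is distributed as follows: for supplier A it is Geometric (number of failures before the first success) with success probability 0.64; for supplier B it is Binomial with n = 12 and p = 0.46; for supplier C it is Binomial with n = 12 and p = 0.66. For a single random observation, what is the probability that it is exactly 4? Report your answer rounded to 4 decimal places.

Conditional on each supplier, P(X = 4): A: 0.0107495; B: 0.160246; C: 0.0167731.
By total probability, P(X = 4) = 0.333333·0.0107495 + 0.333333·0.160246 + 0.333333·0.0167731 = 0.0625895.

0.0626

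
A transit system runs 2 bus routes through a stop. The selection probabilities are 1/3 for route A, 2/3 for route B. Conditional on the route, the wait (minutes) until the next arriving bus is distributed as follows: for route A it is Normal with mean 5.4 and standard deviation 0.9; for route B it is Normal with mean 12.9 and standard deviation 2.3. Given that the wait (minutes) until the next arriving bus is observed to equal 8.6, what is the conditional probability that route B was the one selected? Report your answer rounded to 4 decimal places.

Likelihoods f(8.6 | ·): A: 0.000797072; B: 0.0302129.
Posterior ∝ prior × likelihood. Numerator for B: 0.666667·0.0302129 = 0.020142.
Normalizing constant: 0.333333·0.000797072 + 0.666667·0.0302129 = 0.0204077.
P(B | observation) = 0.020142 / 0.0204077 = 0.986981.

0.9870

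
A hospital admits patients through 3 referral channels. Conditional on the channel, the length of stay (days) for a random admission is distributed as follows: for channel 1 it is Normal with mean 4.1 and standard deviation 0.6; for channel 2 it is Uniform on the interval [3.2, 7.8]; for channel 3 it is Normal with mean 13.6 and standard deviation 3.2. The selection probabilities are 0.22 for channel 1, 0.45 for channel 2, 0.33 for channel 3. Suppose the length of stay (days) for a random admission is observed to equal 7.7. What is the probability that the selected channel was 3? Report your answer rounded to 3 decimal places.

Likelihoods f(7.7 | ·): 1: 1.01265e-08; 2: 0.217391; 3: 0.0227817.
Posterior ∝ prior × likelihood. Numerator for 3: 0.33·0.0227817 = 0.00751797.
Normalizing constant: 0.22·1.01265e-08 + 0.45·0.217391 + 0.33·0.0227817 = 0.105344.
P(3 | observation) = 0.00751797 / 0.105344 = 0.0713659.

0.071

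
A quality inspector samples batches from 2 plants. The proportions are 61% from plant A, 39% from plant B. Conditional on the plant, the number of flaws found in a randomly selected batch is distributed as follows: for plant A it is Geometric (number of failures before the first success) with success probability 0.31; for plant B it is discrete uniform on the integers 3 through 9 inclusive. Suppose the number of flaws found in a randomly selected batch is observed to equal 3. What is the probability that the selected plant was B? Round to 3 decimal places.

Likelihoods P(X=3 | ·): A: 0.101838; B: 0.142857.
Posterior ∝ prior × likelihood. Numerator for B: 0.39·0.142857 = 0.0557143.
Normalizing constant: 0.61·0.101838 + 0.39·0.142857 = 0.117835.
P(B | observation) = 0.0557143 / 0.117835 = 0.472815.

0.473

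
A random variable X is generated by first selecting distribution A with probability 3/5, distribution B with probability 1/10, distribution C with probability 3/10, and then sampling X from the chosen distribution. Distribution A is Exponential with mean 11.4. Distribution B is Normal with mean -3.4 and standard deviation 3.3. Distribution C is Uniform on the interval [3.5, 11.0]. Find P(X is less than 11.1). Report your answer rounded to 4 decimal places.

0.7734

Conditional on each component, P(X < 11.1): A: 0.622311; B: 0.999994; C: 1.
By total probability, P(X < 11.1) = 0.6·0.622311 + 0.1·0.999994 + 0.3·1 = 0.773386.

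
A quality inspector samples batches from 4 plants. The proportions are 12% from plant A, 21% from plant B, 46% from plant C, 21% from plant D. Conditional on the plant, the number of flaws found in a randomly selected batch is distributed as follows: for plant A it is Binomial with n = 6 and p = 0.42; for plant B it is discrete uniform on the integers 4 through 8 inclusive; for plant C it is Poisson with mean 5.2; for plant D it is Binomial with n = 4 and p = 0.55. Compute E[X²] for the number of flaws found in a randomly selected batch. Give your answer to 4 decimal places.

For each component E[X²] = Var + (mean)², giving A: 7.812; B: 38; C: 32.24; D: 5.83.
Overall E[X²] = 0.12·7.812 + 0.21·38 + 0.46·32.24 + 0.21·5.83 = 24.9721.

24.9721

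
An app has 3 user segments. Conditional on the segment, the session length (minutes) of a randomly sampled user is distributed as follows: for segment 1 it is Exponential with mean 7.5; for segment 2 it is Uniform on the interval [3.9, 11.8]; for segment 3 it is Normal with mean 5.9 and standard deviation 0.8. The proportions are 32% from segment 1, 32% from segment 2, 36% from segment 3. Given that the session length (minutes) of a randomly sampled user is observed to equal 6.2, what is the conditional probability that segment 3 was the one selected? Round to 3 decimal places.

Likelihoods f(6.2 | ·): 1: 0.058334; 2: 0.126582; 3: 0.464819.
Posterior ∝ prior × likelihood. Numerator for 3: 0.36·0.464819 = 0.167335.
Normalizing constant: 0.32·0.058334 + 0.32·0.126582 + 0.36·0.464819 = 0.226508.
P(3 | observation) = 0.167335 / 0.226508 = 0.738759.

0.739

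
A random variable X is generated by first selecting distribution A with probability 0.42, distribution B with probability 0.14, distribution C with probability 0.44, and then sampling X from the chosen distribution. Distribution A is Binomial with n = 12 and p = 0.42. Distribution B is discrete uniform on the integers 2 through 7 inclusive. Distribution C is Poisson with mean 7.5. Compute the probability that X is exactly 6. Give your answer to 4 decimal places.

0.1646

Conditional on each component, P(X = 6): A: 0.193079; B: 0.166667; C: 0.136718.
By total probability, P(X = 6) = 0.42·0.193079 + 0.14·0.166667 + 0.44·0.136718 = 0.164583.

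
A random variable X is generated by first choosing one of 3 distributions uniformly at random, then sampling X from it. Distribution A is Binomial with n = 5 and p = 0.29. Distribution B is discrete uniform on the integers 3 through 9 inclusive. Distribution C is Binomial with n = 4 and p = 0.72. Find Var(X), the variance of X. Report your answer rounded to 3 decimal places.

5.554

Per component, A: μ=1.45, E[X²]=3.132; B: μ=6, E[X²]=40; C: μ=2.88, E[X²]=9.1008.
E[X] = 0.333333·1.45 + 0.333333·6 + 0.333333·2.88 = 3.44333.
E[X²] = 0.333333·3.132 + 0.333333·40 + 0.333333·9.1008 = 17.4109.
Var(X) = E[X²] − (E[X])² = 17.4109 − 11.8565 = 5.55439.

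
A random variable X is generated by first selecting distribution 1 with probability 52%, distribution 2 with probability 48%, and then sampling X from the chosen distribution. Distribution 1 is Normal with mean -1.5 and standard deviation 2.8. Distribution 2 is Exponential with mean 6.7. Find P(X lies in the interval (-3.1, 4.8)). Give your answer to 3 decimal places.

0.612

Conditional on each component, P(-3.1 < X < 4.8): 1: 0.703921; 2: 0.511501.
By total probability, P(-3.1 < X < 4.8) = 0.52·0.703921 + 0.48·0.511501 = 0.611559.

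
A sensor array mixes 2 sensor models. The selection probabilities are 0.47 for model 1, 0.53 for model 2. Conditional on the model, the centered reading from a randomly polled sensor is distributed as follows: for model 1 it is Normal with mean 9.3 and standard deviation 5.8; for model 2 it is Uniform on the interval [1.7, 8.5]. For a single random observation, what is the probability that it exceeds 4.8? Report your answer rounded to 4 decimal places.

Conditional on each model, P(X > 4.8): 1: 0.781085; 2: 0.544118.
By total probability, P(X > 4.8) = 0.47·0.781085 + 0.53·0.544118 = 0.655492.

0.6555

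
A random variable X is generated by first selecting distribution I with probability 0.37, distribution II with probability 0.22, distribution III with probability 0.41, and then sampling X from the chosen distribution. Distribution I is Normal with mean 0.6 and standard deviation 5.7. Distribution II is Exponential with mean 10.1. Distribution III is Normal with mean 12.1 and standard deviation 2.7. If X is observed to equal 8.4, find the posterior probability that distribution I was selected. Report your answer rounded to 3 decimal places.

Likelihoods f(8.4 | ·): I: 0.0274417; II: 0.0431006; III: 0.057778.
Posterior ∝ prior × likelihood. Numerator for I: 0.37·0.0274417 = 0.0101534.
Normalizing constant: 0.37·0.0274417 + 0.22·0.0431006 + 0.41·0.057778 = 0.0433245.
P(I | observation) = 0.0101534 / 0.0433245 = 0.234357.

0.234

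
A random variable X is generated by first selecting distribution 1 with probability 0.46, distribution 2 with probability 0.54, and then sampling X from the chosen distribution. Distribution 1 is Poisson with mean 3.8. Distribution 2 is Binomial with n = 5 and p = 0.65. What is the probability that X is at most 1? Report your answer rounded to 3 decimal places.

Conditional on each component, P(X ≤ 1): 1: 0.10738; 2: 0.0540225.
By total probability, P(X ≤ 1) = 0.46·0.10738 + 0.54·0.0540225 = 0.0785668.

0.079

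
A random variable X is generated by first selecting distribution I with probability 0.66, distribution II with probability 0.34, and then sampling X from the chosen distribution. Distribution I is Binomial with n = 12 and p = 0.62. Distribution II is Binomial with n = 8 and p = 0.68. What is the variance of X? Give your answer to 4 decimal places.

3.3554

Per component, I: μ=7.44, E[X²]=58.1808; II: μ=5.44, E[X²]=31.3344.
E[X] = 0.66·7.44 + 0.34·5.44 = 6.76.
E[X²] = 0.66·58.1808 + 0.34·31.3344 = 49.053.
Var(X) = E[X²] − (E[X])² = 49.053 − 45.6976 = 3.35542.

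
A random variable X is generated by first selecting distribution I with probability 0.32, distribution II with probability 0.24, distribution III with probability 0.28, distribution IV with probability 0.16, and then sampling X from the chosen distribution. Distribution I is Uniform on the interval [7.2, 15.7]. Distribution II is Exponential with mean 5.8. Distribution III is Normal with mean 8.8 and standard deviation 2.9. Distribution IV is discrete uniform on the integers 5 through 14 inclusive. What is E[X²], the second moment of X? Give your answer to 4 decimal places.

99.8247

For each component E[X²] = Var + (mean)², giving I: 137.123; II: 67.28; III: 85.85; IV: 98.5.
Overall E[X²] = 0.32·137.123 + 0.24·67.28 + 0.28·85.85 + 0.16·98.5 = 99.8247.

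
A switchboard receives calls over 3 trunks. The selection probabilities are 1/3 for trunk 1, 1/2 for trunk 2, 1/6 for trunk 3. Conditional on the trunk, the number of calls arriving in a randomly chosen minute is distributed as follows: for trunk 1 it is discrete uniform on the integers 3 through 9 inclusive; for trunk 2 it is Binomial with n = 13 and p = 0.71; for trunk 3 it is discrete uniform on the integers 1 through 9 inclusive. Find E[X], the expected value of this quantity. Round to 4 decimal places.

Component means — 1: 6; 2: 9.23; 3: 5.
E[X] = 0.333333·6 + 0.5·9.23 + 0.166667·5 = 7.44833.

7.4483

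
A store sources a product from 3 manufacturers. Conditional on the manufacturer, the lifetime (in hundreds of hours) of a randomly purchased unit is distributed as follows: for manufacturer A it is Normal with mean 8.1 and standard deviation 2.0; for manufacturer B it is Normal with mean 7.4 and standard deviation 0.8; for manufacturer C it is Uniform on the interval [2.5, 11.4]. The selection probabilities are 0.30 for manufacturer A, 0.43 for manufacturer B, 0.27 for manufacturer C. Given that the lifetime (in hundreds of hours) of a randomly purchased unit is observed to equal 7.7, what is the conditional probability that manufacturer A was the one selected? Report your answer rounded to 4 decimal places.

Likelihoods f(7.7 | ·): A: 0.195521; B: 0.464819; C: 0.11236.
Posterior ∝ prior × likelihood. Numerator for A: 0.3·0.195521 = 0.0586564.
Normalizing constant: 0.3·0.195521 + 0.43·0.464819 + 0.27·0.11236 = 0.288866.
P(A | observation) = 0.0586564 / 0.288866 = 0.203058.

0.2031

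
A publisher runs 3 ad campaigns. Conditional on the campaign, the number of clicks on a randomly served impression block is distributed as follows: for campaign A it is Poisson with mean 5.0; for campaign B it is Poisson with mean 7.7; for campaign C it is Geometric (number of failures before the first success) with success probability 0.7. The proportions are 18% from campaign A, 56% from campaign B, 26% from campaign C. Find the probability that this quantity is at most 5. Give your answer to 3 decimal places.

0.494

Conditional on each campaign, P(X ≤ 5): A: 0.615961; B: 0.220287; C: 0.999271.
By total probability, P(X ≤ 5) = 0.18·0.615961 + 0.56·0.220287 + 0.26·0.999271 = 0.494044.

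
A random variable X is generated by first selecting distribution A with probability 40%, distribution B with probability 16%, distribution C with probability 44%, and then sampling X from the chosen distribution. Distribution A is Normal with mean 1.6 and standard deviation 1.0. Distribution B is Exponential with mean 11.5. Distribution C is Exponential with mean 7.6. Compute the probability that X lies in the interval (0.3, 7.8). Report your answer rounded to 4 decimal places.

Conditional on each component, P(0.3 < X < 7.8): A: 0.9032; B: 0.466752; C: 0.602971.
By total probability, P(0.3 < X < 7.8) = 0.4·0.9032 + 0.16·0.466752 + 0.44·0.602971 = 0.701267.

0.7013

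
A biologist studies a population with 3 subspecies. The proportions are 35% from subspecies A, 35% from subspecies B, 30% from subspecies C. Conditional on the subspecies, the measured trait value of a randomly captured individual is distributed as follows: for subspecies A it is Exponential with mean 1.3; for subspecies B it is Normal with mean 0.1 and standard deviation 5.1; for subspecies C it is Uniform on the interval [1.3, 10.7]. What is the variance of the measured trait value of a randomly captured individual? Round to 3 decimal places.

Per component, A: μ=1.3, E[X²]=3.38; B: μ=0.1, E[X²]=26.02; C: μ=6, E[X²]=43.3633.
E[X] = 0.35·1.3 + 0.35·0.1 + 0.3·6 = 2.29.
E[X²] = 0.35·3.38 + 0.35·26.02 + 0.3·43.3633 = 23.299.
Var(X) = E[X²] − (E[X])² = 23.299 − 5.2441 = 18.0549.

18.055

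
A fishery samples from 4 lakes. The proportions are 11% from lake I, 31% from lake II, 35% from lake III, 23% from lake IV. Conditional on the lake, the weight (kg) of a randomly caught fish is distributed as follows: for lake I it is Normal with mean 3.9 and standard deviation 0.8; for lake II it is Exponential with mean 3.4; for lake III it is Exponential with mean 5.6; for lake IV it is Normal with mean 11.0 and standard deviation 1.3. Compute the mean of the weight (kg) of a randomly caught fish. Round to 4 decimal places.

5.9730

Component means — I: 3.9; II: 3.4; III: 5.6; IV: 11.
E[X] = 0.11·3.9 + 0.31·3.4 + 0.35·5.6 + 0.23·11 = 5.973.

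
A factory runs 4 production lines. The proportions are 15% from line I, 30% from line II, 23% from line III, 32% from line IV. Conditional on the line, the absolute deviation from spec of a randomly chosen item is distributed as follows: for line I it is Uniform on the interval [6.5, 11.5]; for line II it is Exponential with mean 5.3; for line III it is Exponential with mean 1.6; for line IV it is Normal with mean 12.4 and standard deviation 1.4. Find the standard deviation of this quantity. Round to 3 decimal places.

Per component, I: μ=9, E[X²]=83.0833; II: μ=5.3, E[X²]=56.18; III: μ=1.6, E[X²]=5.12; IV: μ=12.4, E[X²]=155.72.
E[X] = 0.15·9 + 0.3·5.3 + 0.23·1.6 + 0.32·12.4 = 7.276.
E[X²] = 0.15·83.0833 + 0.3·56.18 + 0.23·5.12 + 0.32·155.72 = 80.3245.
Var(X) = E[X²] − (E[X])² = 80.3245 − 52.9402 = 27.3843.
SD(X) = √27.3843 = 5.233.

5.233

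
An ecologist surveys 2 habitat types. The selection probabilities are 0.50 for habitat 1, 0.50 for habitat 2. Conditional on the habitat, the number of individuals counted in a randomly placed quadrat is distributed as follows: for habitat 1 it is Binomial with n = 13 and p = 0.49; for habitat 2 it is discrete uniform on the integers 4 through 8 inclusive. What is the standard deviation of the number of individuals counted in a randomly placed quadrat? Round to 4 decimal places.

1.6305

Per component, 1: μ=6.37, E[X²]=43.8256; 2: μ=6, E[X²]=38.
E[X] = 0.5·6.37 + 0.5·6 = 6.185.
E[X²] = 0.5·43.8256 + 0.5·38 = 40.9128.
Var(X) = E[X²] − (E[X])² = 40.9128 − 38.2542 = 2.65857.
SD(X) = √2.65857 = 1.63051.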